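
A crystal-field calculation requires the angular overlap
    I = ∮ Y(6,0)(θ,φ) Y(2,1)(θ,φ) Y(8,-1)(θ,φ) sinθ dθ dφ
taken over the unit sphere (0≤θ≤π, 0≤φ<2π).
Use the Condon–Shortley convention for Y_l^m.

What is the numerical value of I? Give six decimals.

Checks pass: Σm=0; 16 even; l₃=8∈[4,8].
(2·6+1)(2·2+1)(2·8+1) = 1105
Δ: 0! 12! 4! / 17! → 1/30940
sum: t=0:+1/2073600 = 1/2073600
3j²(6 2 8; 0 0 0) = Δ·Π!·Σ² = 28/1105  (sign +1)
sum: t=0:+1/3110400 = 1/3110400
3j²(6 2 8; 0 1 -1) = Δ·Π!·Σ² = 21/1105  (sign -1)
combine: 4πI² = 1105·28/1105·21/1105 = 588/1105
take √, sign -1: I = -0.20577973

-0.205780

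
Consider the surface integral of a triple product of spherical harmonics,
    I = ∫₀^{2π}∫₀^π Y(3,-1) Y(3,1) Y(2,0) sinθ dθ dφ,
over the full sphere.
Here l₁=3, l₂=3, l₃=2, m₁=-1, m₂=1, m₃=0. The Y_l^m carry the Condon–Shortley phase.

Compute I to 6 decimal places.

-0.126157

Rules hold: Σm=0, L=8 even, 0≤2≤6.
N = 7·7·5 = 245
Δ = 4!·2!·2!/9! = 1/3780
Racah Σ t=1..3: t=1:−1/24 t=2:+1/4 t=3:−1/24 = 1/6
⇒ 3j(3 3 2; 0 0 0)² = 4/105, sgn +1
Racah Σ t=2..4: t=2:+1/16 t=3:−1/6 t=4:+1/96 = -3/32
⇒ 3j(3 3 2; -1 1 0)² = 3/140, sgn -1
4πI² = N·(3j₀)²·(3jₘ)² = 1/5
I = -1·√(0.2/4π) = -0.12615663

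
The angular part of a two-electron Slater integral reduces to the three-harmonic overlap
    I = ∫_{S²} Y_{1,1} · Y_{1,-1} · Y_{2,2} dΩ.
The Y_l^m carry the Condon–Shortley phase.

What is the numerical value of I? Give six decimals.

Σmᵢ = 2 ≠ 0, so the φ-integral vanishes; I = 0

0.000000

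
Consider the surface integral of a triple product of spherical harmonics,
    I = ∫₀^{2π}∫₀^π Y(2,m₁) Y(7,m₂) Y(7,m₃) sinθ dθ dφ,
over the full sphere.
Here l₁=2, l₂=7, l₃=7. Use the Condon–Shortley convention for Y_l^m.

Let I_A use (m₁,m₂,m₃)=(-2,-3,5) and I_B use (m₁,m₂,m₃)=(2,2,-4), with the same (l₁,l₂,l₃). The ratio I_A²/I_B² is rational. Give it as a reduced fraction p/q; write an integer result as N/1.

Same 2,7,7: normalisation and zero-m 3j drop out of the ratio.
A: Δ: 2! 2! 12! / 17! → 1/185640; sum: t=2:+1/29030400 = 1/29030400; 3j²(2 7 7; -2 -3 5) = Δ·Π!·Σ² = 99/7735  (sign +1)
B: Δ: 2! 2! 12! / 17! → 1/185640; sum: t=0:+1/8709120 = 1/8709120; 3j²(2 7 7; 2 2 -4) = Δ·Π!·Σ² = 55/3094  (sign -1)
I_A²/I_B² = (99/7735)/(55/3094) = 18/25

18/25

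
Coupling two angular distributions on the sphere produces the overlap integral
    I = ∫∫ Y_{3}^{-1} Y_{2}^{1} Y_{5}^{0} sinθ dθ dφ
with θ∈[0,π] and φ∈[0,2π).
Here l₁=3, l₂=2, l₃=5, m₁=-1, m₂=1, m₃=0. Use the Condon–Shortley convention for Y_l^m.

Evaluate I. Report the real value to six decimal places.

m-sum 0 ✓  L=10 even ✓  1≤5≤5 ✓
Π(2lᵢ+1) = 7×5×11 = 385
triangle coeff Δ(3,2,5) = 1/2310
Σ_t [0,0]: t=0:+1/144 = 1/144
(3j)²=10/231 [(3 2 5; 0 0 0)], sign=-1
Σ_t [0,0]: t=0:+1/288 = 1/288
(3j)²=5/231 [(3 2 5; -1 1 0)], sign=-1
⇒ 4πI² = 250/693
I = (+1)√(250/693/(4π)) = 0.16943318

0.169433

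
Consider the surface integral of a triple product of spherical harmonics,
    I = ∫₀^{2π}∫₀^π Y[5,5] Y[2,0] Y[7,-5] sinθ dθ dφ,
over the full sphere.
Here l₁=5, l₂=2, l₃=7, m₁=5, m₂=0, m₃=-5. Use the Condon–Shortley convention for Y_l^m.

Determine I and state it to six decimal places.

-0.092064

m-sum 0 ✓  L=14 even ✓  3≤7≤7 ✓
Π(2lᵢ+1) = 11×5×15 = 825
triangle coeff Δ(5,2,7) = 1/15015
Σ_t [0,0]: t=0:+1/57600 = 1/57600
(3j)²=21/715 [(5 2 7; 0 0 0)], sign=-1
Σ_t [0,0]: t=0:+1/14515200 = 1/14515200
(3j)²=2/455 [(5 2 7; 5 0 -5)], sign=+1
⇒ 4πI² = 18/169
I = (-1)√(18/169/(4π)) = -0.09206360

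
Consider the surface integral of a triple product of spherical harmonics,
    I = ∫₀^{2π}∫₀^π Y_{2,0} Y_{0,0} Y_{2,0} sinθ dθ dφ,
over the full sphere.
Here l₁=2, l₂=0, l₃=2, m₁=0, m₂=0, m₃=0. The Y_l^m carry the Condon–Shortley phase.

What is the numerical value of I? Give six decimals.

0.282095

m-sum 0 ✓  L=4 even ✓  2≤2≤2 ✓
Π(2lᵢ+1) = 5×1×5 = 25
triangle coeff Δ(2,0,2) = 1/5
Σ_t [0,0]: t=0:+1/4 = 1/4
(3j)²=1/5 [(2 0 2; 0 0 0)], sign=+1
(m-triple is (0,0,0) — same symbol as above.)
⇒ 4πI² = 1/1
I = (+1)√(1/1/(4π)) = 0.28209479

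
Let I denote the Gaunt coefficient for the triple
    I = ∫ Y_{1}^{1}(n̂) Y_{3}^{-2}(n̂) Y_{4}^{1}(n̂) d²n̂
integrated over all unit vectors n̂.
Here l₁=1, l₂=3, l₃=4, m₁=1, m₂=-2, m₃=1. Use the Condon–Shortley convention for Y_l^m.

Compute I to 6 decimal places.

Rules hold: Σm=0, L=8 even, 2≤4≤4.
N = 3·7·9 = 189
Δ = 0!·2!·6!/9! = 1/252
Racah Σ t=0..0: t=0:+1/36 = 1/36
⇒ 3j(1 3 4; 0 0 0)² = 4/63, sgn +1
Racah Σ t=0..0: t=0:+1/240 = 1/240
⇒ 3j(1 3 4; 1 -2 1)² = 1/84, sgn -1
4πI² = N·(3j₀)²·(3jₘ)² = 1/7
I = -1·√(0.142857/4π) = -0.10662181

-0.106622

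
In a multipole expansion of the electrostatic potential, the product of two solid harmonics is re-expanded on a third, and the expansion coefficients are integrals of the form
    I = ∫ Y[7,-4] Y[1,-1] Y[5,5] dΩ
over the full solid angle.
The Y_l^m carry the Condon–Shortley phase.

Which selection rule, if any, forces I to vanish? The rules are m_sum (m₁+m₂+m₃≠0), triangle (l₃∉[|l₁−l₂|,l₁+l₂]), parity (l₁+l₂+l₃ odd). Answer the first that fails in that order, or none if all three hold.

m₁+m₂+m₃ = -4 − 1 + 5 = 0  ✓
triangle: |7−1|=6 ≤ l₃=5 ≤ 7+1=8  ✗
parity: l₁+l₂+l₃ = 13 is odd

triangle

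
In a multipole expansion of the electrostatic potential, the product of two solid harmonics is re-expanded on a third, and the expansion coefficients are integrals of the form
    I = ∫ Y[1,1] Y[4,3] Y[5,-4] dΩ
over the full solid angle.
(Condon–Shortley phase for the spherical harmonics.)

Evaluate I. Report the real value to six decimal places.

0.294638

m-sum 0 ✓  L=10 even ✓  3≤5≤5 ✓
Π(2lᵢ+1) = 3×9×11 = 297
triangle coeff Δ(1,4,5) = 1/495
Σ_t [0,0]: t=0:+1/576 = 1/576
(3j)²=5/99 [(1 4 5; 0 0 0)], sign=-1
Σ_t [0,0]: t=0:+1/10080 = 1/10080
(3j)²=4/55 [(1 4 5; 1 3 -4)], sign=-1
⇒ 4πI² = 12/11
I = (+1)√(12/11/(4π)) = 0.29463840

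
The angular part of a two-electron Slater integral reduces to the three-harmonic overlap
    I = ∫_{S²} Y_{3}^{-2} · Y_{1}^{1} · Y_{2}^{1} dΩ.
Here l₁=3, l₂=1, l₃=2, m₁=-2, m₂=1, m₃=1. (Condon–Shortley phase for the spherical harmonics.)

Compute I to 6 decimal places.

Checks pass: Σm=0; 6 even; l₃=2∈[2,4].
(2·3+1)(2·1+1)(2·2+1) = 105
Δ: 2! 4! 0! / 7! → 1/105
sum: t=1:−1/4 = -1/4
3j²(3 1 2; 0 0 0) = Δ·Π!·Σ² = 3/35  (sign -1)
sum: t=2:+1/12 = 1/12
3j²(3 1 2; -2 1 1) = Δ·Π!·Σ² = 2/21  (sign -1)
combine: 4πI² = 105·3/35·2/21 = 6/7
take √, sign +1: I = 0.26116903

0.261169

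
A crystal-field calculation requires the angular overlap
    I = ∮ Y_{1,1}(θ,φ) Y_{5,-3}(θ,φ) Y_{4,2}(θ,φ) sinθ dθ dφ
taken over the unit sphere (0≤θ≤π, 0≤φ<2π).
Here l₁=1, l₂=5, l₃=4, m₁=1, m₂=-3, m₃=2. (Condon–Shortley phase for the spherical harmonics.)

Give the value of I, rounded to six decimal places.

Checks pass: Σm=0; 10 even; l₃=4∈[4,6].
(2·1+1)(2·5+1)(2·4+1) = 297
Δ: 2! 0! 8! / 11! → 1/495
sum: t=1:−1/576 = -1/576
3j²(1 5 4; 0 0 0) = Δ·Π!·Σ² = 5/99  (sign -1)
sum: t=0:+1/2880 = 1/2880
3j²(1 5 4; 1 -3 2) = Δ·Π!·Σ² = 28/495  (sign +1)
combine: 4πI² = 297·5/99·28/495 = 28/33
take √, sign -1: I = -0.25984664

-0.259847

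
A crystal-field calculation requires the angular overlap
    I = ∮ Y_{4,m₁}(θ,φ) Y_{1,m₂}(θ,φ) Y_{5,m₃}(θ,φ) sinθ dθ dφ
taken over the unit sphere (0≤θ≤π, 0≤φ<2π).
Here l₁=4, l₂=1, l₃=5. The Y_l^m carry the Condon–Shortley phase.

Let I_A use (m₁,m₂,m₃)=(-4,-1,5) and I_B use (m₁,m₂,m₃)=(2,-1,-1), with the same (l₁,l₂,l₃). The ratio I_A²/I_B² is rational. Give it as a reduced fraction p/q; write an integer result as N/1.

15/2

Shared (l₁,l₂,l₃)=(4,1,5): N and (l;000)² cancel in I_A²/I_B².
A: Δ = 0!·8!·2!/11! = 1/495; Racah Σ t=0..0: t=0:+1/80640 = 1/80640; ⇒ 3j(4 1 5; -4 -1 5)² = 1/11, sgn +1
B: Δ = 0!·8!·2!/11! = 1/495; Racah Σ t=0..0: t=0:+1/2880 = 1/2880; ⇒ 3j(4 1 5; 2 -1 -1)² = 2/165, sgn +1
I_A²/I_B² = (1/11)/(2/165) = 15/2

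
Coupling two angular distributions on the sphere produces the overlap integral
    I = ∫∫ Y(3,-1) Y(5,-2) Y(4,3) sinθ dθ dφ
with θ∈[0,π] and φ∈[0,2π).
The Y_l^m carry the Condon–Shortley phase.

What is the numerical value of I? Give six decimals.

Rules hold: Σm=0, L=12 even, 2≤4≤8.
N = 7·11·9 = 693
Δ = 4!·2!·6!/13! = 1/180180
Racah Σ t=1..3: t=1:−1/576 t=2:+1/144 t=3:−1/576 = 1/288
⇒ 3j(3 5 4; 0 0 0)² = 20/1001, sgn +1
Racah Σ t=2..3: t=2:+1/960 t=3:−1/4320 = 7/8640
⇒ 3j(3 5 4; -1 -2 3)² = 343/12870, sgn -1
4πI² = N·(3j₀)²·(3jₘ)² = 686/1859
I = -1·√(0.369016/4π) = -0.17136315

-0.171363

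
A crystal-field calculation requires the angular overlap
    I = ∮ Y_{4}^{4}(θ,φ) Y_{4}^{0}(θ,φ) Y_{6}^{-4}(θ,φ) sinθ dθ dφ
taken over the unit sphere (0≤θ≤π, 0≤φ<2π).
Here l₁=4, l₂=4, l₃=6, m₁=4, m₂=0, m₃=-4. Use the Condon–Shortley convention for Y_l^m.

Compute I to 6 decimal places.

-0.190852

Rules hold: Σm=0, L=14 even, 0≤6≤8.
N = 9·9·13 = 1053
Δ = 2!·6!·6!/15! = 1/1261260
Racah Σ t=0..2: t=0:+1/4608 t=1:−1/1296 t=2:+1/4608 = -7/20736
⇒ 3j(4 4 6; 0 0 0)² = 20/1287, sgn -1
Racah Σ t=0..0: t=0:+1/69120 = 1/69120
⇒ 3j(4 4 6; 4 0 -4)² = 4/143, sgn +1
4πI² = N·(3j₀)²·(3jₘ)² = 720/1573
I = -1·√(0.457724/4π) = -0.19085211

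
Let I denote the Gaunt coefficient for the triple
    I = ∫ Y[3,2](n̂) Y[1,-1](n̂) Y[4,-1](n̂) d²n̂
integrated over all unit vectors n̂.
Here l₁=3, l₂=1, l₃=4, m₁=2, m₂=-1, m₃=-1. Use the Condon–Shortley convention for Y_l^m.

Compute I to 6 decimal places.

m-sum 0 ✓  L=8 even ✓  2≤4≤4 ✓
Π(2lᵢ+1) = 7×3×9 = 189
triangle coeff Δ(3,1,4) = 1/252
Σ_t [0,0]: t=0:+1/36 = 1/36
(3j)²=4/63 [(3 1 4; 0 0 0)], sign=+1
Σ_t [0,0]: t=0:+1/240 = 1/240
(3j)²=1/84 [(3 1 4; 2 -1 -1)], sign=-1
⇒ 4πI² = 1/7
I = (-1)√(1/7/(4π)) = -0.10662181

-0.106622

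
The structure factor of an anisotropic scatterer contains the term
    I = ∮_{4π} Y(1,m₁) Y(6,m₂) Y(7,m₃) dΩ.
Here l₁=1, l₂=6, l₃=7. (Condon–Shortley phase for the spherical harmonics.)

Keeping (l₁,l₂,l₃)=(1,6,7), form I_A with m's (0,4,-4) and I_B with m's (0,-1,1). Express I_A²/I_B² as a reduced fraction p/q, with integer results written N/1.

11/16

Shared (l₁,l₂,l₃)=(1,6,7): N and (l;000)² cancel in I_A²/I_B².
A: Δ = 0!·2!·12!/15! = 1/1365; Racah Σ t=0..0: t=0:+1/7257600 = 1/7257600; ⇒ 3j(1 6 7; 0 4 -4)² = 11/455, sgn -1
B: Δ = 0!·2!·12!/15! = 1/1365; Racah Σ t=0..0: t=0:+1/604800 = 1/604800; ⇒ 3j(1 6 7; 0 -1 1)² = 16/455, sgn +1
I_A²/I_B² = (11/455)/(16/455) = 11/16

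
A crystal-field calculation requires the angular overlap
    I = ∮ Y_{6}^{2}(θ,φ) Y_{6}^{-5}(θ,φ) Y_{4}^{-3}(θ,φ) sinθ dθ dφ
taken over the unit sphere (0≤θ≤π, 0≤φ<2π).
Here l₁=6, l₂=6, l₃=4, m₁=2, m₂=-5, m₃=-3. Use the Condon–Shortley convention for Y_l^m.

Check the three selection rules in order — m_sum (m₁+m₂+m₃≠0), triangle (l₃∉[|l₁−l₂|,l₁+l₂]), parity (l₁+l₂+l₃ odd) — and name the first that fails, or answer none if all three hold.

Σmᵢ = -6  ✗
l₃∈[|l₁−l₂|,l₁+l₂]=[0,12], have l₃=4
Σlᵢ = 16 ⇒ even

m_sum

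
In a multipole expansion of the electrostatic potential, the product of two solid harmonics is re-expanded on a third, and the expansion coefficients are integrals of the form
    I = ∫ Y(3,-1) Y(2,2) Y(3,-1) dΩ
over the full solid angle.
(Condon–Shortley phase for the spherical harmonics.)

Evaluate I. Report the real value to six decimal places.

Rules hold: Σm=0, L=8 even, 1≤3≤5.
N = 7·5·7 = 245
Δ = 2!·4!·2!/9! = 1/3780
Racah Σ t=0..2: t=0:+1/24 t=1:−1/4 t=2:+1/24 = -1/6
⇒ 3j(3 2 3; 0 0 0)² = 4/105, sgn +1
Racah Σ t=2..2: t=2:+1/16 = 1/16
⇒ 3j(3 2 3; -1 2 -1)² = 2/35, sgn +1
4πI² = N·(3j₀)²·(3jₘ)² = 8/15
I = +1·√(0.533333/4π) = 0.20601291

0.206013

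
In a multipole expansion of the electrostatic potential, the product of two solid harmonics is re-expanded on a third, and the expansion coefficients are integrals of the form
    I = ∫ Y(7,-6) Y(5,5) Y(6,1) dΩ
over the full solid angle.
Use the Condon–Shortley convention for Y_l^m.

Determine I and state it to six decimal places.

m-sum 0 ✓  L=18 even ✓  2≤6≤12 ✓
Π(2lᵢ+1) = 15×11×13 = 2145
triangle coeff Δ(7,5,6) = 1/174594420
Σ_t [1,5]: t=1:−1/4147200 t=2:+1/207360 t=3:−1/82944 t=4:+1/207360 t=5:−1/4147200 = -1/345600
(3j)²=420/46189 [(7 5 6; 0 0 0)], sign=-1
Σ_t [6,6]: t=6:+1/87091200 = 1/87091200
(3j)²=10/969 [(7 5 6; -6 5 1)], sign=-1
⇒ 4πI² = 21000/104329
I = (+1)√(21000/104329/(4π)) = 0.12656167

0.126562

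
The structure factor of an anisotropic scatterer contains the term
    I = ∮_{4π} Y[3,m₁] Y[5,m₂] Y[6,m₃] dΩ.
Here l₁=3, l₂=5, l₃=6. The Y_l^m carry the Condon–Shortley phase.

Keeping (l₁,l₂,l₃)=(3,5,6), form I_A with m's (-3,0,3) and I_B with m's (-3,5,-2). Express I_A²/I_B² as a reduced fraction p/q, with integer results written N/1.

l's match ⇒ only the (l;m) 3-j factors differ between A and B.
A: triangle coeff Δ(3,5,6) = 1/675675; Σ_t [2,2]: t=2:+1/34560 = 1/34560; (3j)²=4/143 [(3 5 6; -3 0 3)], sign=-1
B: triangle coeff Δ(3,5,6) = 1/675675; Σ_t [2,2]: t=2:+1/1935360 = 1/1935360; (3j)²=1/1001 [(3 5 6; -3 5 -2)], sign=+1
I_A²/I_B² = (4/143)/(1/1001) = 28/1

28/1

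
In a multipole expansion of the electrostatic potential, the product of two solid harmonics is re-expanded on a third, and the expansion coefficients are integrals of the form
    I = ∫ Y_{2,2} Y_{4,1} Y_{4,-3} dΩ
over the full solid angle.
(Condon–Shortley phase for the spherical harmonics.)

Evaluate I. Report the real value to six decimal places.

Rules hold: Σm=0, L=10 even, 2≤4≤6.
N = 5·9·9 = 405
Δ = 2!·2!·6!/11! = 1/13860
Racah Σ t=0..2: t=0:+1/192 t=1:−1/36 t=2:+1/192 = -5/288
⇒ 3j(2 4 4; 0 0 0)² = 20/693, sgn -1
Racah Σ t=0..0: t=0:+1/480 = 1/480
⇒ 3j(2 4 4; 2 1 -3)² = 3/110, sgn -1
4πI² = N·(3j₀)²·(3jₘ)² = 270/847
I = +1·√(0.318772/4π) = 0.15927046

0.159270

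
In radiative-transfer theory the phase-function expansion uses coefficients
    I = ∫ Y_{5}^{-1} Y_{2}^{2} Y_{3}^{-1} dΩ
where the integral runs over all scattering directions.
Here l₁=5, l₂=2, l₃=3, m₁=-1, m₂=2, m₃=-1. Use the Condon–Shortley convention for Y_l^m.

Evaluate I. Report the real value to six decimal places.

Rules hold: Σm=0, L=10 even, 3≤3≤7.
N = 11·5·7 = 385
Δ = 4!·6!·0!/11! = 1/2310
Racah Σ t=2..2: t=2:+1/144 = 1/144
⇒ 3j(5 2 3; 0 0 0)² = 10/231, sgn -1
Racah Σ t=4..4: t=4:+1/1152 = 1/1152
⇒ 3j(5 2 3; -1 2 -1)² = 1/154, sgn +1
4πI² = N·(3j₀)²·(3jₘ)² = 25/231
I = -1·√(0.108225/4π) = -0.09280237

-0.092802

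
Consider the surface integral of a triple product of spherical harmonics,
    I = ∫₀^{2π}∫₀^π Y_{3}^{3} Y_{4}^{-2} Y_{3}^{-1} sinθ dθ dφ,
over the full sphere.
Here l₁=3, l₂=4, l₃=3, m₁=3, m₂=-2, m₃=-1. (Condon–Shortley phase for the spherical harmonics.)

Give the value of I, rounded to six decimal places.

-0.188451

Rules hold: Σm=0, L=10 even, 1≤3≤7.
N = 7·9·7 = 441
Δ = 4!·2!·4!/11! = 1/34650
Racah Σ t=1..3: t=1:−1/72 t=2:+1/16 t=3:−1/72 = 5/144
⇒ 3j(3 4 3; 0 0 0)² = 2/77, sgn -1
Racah Σ t=0..0: t=0:+1/192 = 1/192
⇒ 3j(3 4 3; 3 -2 -1)² = 3/77, sgn +1
4πI² = N·(3j₀)²·(3jₘ)² = 54/121
I = -1·√(0.446281/4π) = -0.18845135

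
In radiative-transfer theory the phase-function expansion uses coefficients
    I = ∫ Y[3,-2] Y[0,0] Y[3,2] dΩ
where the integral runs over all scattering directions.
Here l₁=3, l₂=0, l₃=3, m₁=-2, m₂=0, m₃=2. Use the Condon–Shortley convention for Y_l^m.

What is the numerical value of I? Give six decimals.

m-sum 0 ✓  L=6 even ✓  3≤3≤3 ✓
Π(2lᵢ+1) = 7×1×7 = 49
triangle coeff Δ(3,0,3) = 1/7
Σ_t [0,0]: t=0:+1/36 = 1/36
(3j)²=1/7 [(3 0 3; 0 0 0)], sign=-1
Σ_t [0,0]: t=0:+1/120 = 1/120
(3j)²=1/7 [(3 0 3; -2 0 2)], sign=-1
⇒ 4πI² = 1/1
I = (+1)√(1/1/(4π)) = 0.28209479

0.282095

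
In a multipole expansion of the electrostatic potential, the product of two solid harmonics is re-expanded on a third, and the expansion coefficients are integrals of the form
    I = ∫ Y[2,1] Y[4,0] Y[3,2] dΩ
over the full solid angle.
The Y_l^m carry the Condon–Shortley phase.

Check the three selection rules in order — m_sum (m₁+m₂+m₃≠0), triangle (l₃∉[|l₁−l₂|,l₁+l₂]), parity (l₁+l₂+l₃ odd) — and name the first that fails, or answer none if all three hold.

m_sum

m₁+m₂+m₃ = 1 + 0 + 2 = 3  ✗
triangle: |2−4|=2 ≤ l₃=3 ≤ 2+4=6
parity: l₁+l₂+l₃ = 9 is odd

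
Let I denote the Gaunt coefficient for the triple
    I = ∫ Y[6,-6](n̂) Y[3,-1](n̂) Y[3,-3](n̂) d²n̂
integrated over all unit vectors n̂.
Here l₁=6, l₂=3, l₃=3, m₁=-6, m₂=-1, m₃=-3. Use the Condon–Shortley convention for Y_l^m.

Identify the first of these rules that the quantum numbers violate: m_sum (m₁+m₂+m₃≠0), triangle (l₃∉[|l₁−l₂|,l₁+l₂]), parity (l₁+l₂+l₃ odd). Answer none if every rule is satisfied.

m_sum

Σmᵢ = -10  ✗
l₃∈[|l₁−l₂|,l₁+l₂]=[3,9], have l₃=3
Σlᵢ = 12 ⇒ even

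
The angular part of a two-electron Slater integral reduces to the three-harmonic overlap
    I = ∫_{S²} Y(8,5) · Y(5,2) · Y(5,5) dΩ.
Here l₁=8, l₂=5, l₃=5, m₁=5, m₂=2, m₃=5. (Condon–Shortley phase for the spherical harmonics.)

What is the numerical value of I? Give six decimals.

0.000000

m-sum = 5 + 2 + 5 = 12 ≠ 0 ⇒ I = 0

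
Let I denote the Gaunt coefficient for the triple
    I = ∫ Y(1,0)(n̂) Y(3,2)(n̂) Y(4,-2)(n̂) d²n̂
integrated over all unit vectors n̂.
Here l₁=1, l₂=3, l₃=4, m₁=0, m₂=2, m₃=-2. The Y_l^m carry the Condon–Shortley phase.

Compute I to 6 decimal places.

Checks pass: Σm=0; 8 even; l₃=4∈[2,4].
(2·1+1)(2·3+1)(2·4+1) = 189
Δ: 0! 2! 6! / 9! → 1/252
sum: t=0:+1/36 = 1/36
3j²(1 3 4; 0 0 0) = Δ·Π!·Σ² = 4/63  (sign +1)
sum: t=0:+1/120 = 1/120
3j²(1 3 4; 0 2 -2) = Δ·Π!·Σ² = 1/21  (sign +1)
combine: 4πI² = 189·4/63·1/21 = 4/7
take √, sign +1: I = 0.21324362

0.213244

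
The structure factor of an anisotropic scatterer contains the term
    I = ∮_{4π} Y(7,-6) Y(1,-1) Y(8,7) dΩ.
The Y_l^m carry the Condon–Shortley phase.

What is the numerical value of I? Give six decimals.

-0.313531

m-sum 0 ✓  L=16 even ✓  6≤8≤8 ✓
Π(2lᵢ+1) = 15×3×17 = 765
triangle coeff Δ(7,1,8) = 1/2040
Σ_t [0,0]: t=0:+1/25401600 = 1/25401600
(3j)²=8/255 [(7 1 8; 0 0 0)], sign=+1
Σ_t [0,0]: t=0:+1/12454041600 = 1/12454041600
(3j)²=7/136 [(7 1 8; -6 -1 7)], sign=-1
⇒ 4πI² = 21/17
I = (-1)√(21/17/(4π)) = -0.31353083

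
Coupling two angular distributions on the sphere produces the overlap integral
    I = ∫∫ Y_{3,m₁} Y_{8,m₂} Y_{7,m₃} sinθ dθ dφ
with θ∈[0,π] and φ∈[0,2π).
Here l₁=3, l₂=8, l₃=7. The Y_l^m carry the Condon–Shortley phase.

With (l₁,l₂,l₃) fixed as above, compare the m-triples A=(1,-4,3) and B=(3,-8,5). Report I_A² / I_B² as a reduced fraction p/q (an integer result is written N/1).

68651/27300

Same 3,8,7: normalisation and zero-m 3j drop out of the ratio.
A: Δ: 4! 2! 12! / 19! → 1/5290740; sum: t=0:+1/46448640 t=1:−1/13063680 t=2:+1/58060800 = -79/2090188800; 3j²(3 8 7; 1 -4 3) = Δ·Π!·Σ² = 68651/5290740  (sign -1)
B: Δ: 4! 2! 12! / 19! → 1/5290740; sum: t=0:+1/22992076800 = 1/22992076800; 3j²(3 8 7; 3 -8 5) = Δ·Π!·Σ² = 5/969  (sign +1)
I_A²/I_B² = (68651/5290740)/(5/969) = 68651/27300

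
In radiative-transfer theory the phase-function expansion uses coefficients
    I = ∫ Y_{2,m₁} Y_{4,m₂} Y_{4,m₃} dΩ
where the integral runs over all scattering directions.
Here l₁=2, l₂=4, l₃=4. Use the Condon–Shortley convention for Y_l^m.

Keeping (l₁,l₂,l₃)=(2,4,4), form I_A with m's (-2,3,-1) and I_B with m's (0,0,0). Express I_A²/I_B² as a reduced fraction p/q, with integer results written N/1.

189/200

l's match ⇒ only the (l;m) 3-j factors differ between A and B.
A: triangle coeff Δ(2,4,4) = 1/13860; Σ_t [2,2]: t=2:+1/480 = 1/480; (3j)²=3/110 [(2 4 4; -2 3 -1)], sign=-1
B: triangle coeff Δ(2,4,4) = 1/13860; Σ_t [0,2]: t=0:+1/192 t=1:−1/36 t=2:+1/192 = -5/288; (3j)²=20/693 [(2 4 4; 0 0 0)], sign=-1
I_A²/I_B² = (3/110)/(20/693) = 189/200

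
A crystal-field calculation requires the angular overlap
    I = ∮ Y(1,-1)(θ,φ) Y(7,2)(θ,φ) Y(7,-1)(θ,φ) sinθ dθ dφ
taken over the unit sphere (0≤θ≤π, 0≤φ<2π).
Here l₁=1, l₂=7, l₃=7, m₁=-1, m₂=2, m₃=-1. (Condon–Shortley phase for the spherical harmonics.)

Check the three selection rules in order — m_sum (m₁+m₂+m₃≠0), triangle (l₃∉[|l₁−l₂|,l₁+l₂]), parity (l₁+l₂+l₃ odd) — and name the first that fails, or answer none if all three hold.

Σmᵢ = 0  ✓
l₃∈[|l₁−l₂|,l₁+l₂]=[6,8], have l₃=7  ✓
Σlᵢ = 15 ⇒ odd  ✗

parity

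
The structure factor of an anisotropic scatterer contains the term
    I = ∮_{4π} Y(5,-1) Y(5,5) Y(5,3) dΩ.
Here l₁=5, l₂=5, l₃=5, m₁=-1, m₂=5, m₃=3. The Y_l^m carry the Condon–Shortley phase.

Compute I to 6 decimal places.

m-sum = -1 + 5 + 3 = 7 ≠ 0 ⇒ I = 0

0.000000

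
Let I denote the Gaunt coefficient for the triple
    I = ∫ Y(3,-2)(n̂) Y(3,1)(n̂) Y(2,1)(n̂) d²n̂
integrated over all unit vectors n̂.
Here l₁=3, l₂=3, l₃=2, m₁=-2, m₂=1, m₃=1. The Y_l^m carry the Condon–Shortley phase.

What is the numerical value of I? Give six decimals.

0.162868

Rules hold: Σm=0, L=8 even, 0≤2≤6.
N = 7·7·5 = 245
Δ = 4!·2!·2!/9! = 1/3780
Racah Σ t=1..3: t=1:−1/24 t=2:+1/4 t=3:−1/24 = 1/6
⇒ 3j(3 3 2; 0 0 0)² = 4/105, sgn +1
Racah Σ t=3..4: t=3:−1/12 t=4:+1/48 = -1/16
⇒ 3j(3 3 2; -2 1 1)² = 1/28, sgn +1
4πI² = N·(3j₀)²·(3jₘ)² = 1/3
I = +1·√(0.333333/4π) = 0.16286750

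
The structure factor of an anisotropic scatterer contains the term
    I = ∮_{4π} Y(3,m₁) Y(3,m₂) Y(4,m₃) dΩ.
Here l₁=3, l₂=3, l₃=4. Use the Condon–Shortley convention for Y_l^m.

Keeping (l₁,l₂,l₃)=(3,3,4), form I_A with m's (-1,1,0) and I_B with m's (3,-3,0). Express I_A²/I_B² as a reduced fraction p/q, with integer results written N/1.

l's match ⇒ only the (l;m) 3-j factors differ between A and B.
A: triangle coeff Δ(3,3,4) = 1/34650; Σ_t [0,2]: t=0:+1/1152 t=1:−1/36 t=2:+1/32 = 5/1152; (3j)²=1/1386 [(3 3 4; -1 1 0)], sign=+1
B: triangle coeff Δ(3,3,4) = 1/34650; Σ_t [0,0]: t=0:+1/1152 = 1/1152; (3j)²=1/154 [(3 3 4; 3 -3 0)], sign=+1
I_A²/I_B² = (1/1386)/(1/154) = 1/9

1/9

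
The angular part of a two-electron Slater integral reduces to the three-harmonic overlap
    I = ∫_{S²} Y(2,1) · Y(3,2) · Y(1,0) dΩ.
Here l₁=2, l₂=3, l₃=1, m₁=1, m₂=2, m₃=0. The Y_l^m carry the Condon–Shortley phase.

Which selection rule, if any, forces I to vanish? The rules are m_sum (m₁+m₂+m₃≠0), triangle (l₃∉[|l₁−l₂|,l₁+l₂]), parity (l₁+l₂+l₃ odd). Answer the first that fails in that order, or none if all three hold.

Σmᵢ = 3  ✗
l₃∈[|l₁−l₂|,l₁+l₂]=[1,5], have l₃=1
Σlᵢ = 6 ⇒ even

m_sum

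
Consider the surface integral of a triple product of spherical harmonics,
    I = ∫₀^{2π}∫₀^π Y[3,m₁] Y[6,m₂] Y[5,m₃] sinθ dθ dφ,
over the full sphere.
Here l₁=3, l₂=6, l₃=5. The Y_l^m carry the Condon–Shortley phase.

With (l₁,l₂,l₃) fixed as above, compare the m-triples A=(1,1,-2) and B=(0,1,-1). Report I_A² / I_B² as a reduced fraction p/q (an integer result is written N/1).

Same 3,6,5: normalisation and zero-m 3j drop out of the ratio.
A: Δ: 4! 2! 8! / 15! → 1/675675; sum: t=0:+1/241920 t=1:−1/8640 t=2:+1/5760 = 1/16128; 3j²(3 6 5; 1 1 -2) = Δ·Π!·Σ² = 5/1001  (sign -1)
B: Δ: 4! 2! 8! / 15! → 1/675675; sum: t=1:−1/17280 t=2:+1/2880 t=3:−1/6912 = 1/6912; 3j²(3 6 5; 0 1 -1) = Δ·Π!·Σ² = 5/429  (sign +1)
I_A²/I_B² = (5/1001)/(5/429) = 3/7

3/7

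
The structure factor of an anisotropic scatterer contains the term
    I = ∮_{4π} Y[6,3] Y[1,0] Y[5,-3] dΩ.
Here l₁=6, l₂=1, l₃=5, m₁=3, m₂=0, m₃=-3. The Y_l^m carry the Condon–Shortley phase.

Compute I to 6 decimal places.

Rules hold: Σm=0, L=12 even, 5≤5≤7.
N = 13·3·11 = 429
Δ = 2!·10!·0!/13! = 1/858
Racah Σ t=1..1: t=1:−1/14400 = -1/14400
⇒ 3j(6 1 5; 0 0 0)² = 6/143, sgn +1
Racah Σ t=1..1: t=1:−1/80640 = -1/80640
⇒ 3j(6 1 5; 3 0 -3)² = 9/286, sgn -1
4πI² = N·(3j₀)²·(3jₘ)² = 81/143
I = -1·√(0.566434/4π) = -0.21230956

-0.212310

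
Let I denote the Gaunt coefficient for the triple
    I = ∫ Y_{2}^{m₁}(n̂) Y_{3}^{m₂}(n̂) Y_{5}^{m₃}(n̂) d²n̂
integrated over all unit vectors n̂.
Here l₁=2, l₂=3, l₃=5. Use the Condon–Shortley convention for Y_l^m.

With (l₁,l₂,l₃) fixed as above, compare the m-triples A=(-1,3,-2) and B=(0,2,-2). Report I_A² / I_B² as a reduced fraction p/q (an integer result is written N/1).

l's match ⇒ only the (l;m) 3-j factors differ between A and B.
A: triangle coeff Δ(2,3,5) = 1/2310; Σ_t [0,0]: t=0:+1/4320 = 1/4320; (3j)²=1/330 [(2 3 5; -1 3 -2)], sign=-1
B: triangle coeff Δ(2,3,5) = 1/2310; Σ_t [0,0]: t=0:+1/480 = 1/480; (3j)²=3/110 [(2 3 5; 0 2 -2)], sign=-1
I_A²/I_B² = (1/330)/(3/110) = 1/9

1/9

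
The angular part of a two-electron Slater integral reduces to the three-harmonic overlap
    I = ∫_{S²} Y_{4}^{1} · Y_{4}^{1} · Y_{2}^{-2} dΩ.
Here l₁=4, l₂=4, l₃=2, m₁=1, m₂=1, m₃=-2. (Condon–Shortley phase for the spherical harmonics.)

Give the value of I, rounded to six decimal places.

Rules hold: Σm=0, L=10 even, 0≤2≤8.
N = 9·9·5 = 405
Δ = 6!·2!·2!/11! = 1/13860
Racah Σ t=2..4: t=2:+1/192 t=3:−1/36 t=4:+1/192 = -5/288
⇒ 3j(4 4 2; 0 0 0)² = 20/693, sgn -1
Racah Σ t=3..3: t=3:−1/144 = -1/144
⇒ 3j(4 4 2; 1 1 -2)² = 10/231, sgn -1
4πI² = N·(3j₀)²·(3jₘ)² = 3000/5929
I = +1·√(0.505988/4π) = 0.20066192

0.200662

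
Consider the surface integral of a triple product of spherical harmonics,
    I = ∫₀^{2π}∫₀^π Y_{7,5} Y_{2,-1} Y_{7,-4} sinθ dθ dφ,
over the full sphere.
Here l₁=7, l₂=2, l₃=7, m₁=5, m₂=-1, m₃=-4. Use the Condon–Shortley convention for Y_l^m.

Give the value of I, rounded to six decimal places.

Checks pass: Σm=0; 16 even; l₃=7∈[5,9].
(2·7+1)(2·2+1)(2·7+1) = 1125
Δ: 2! 12! 2! / 17! → 1/185640
sum: t=0:+1/2419200 t=1:−1/518400 t=2:+1/2419200 = -1/907200
3j²(7 2 7; 0 0 0) = Δ·Π!·Σ² = 56/3315  (sign +1)
sum: t=0:+1/14515200 t=1:−1/79833600 = 1/17740800
3j²(7 2 7; 5 -1 -4) = Δ·Π!·Σ² = 729/30940  (sign -1)
combine: 4πI² = 1125·56/3315·729/30940 = 21870/48841
take √, sign -1: I = -0.18876748

-0.188767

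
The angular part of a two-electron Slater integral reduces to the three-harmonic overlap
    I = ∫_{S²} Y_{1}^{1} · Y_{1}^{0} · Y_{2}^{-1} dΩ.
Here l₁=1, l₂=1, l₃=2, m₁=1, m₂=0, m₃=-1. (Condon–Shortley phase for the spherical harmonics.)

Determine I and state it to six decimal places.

m-sum 0 ✓  L=4 even ✓  0≤2≤2 ✓
Π(2lᵢ+1) = 3×3×5 = 45
triangle coeff Δ(1,1,2) = 1/30
Σ_t [0,0]: t=0:+1/1 = 1/1
(3j)²=2/15 [(1 1 2; 0 0 0)], sign=+1
Σ_t [0,0]: t=0:+1/2 = 1/2
(3j)²=1/10 [(1 1 2; 1 0 -1)], sign=-1
⇒ 4πI² = 3/5
I = (-1)√(3/5/(4π)) = -0.21850969

-0.218510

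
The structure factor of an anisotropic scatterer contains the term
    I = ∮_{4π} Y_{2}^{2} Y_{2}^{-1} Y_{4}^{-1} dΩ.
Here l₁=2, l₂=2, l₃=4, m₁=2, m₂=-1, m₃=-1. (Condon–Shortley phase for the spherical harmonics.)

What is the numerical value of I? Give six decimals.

-0.090112

Checks pass: Σm=0; 8 even; l₃=4∈[0,4].
(2·2+1)(2·2+1)(2·4+1) = 225
Δ: 0! 4! 4! / 9! → 1/630
sum: t=0:+1/16 = 1/16
3j²(2 2 4; 0 0 0) = Δ·Π!·Σ² = 2/35  (sign +1)
sum: t=0:+1/144 = 1/144
3j²(2 2 4; 2 -1 -1) = Δ·Π!·Σ² = 1/126  (sign -1)
combine: 4πI² = 225·2/35·1/126 = 5/49
take √, sign -1: I = -0.09011188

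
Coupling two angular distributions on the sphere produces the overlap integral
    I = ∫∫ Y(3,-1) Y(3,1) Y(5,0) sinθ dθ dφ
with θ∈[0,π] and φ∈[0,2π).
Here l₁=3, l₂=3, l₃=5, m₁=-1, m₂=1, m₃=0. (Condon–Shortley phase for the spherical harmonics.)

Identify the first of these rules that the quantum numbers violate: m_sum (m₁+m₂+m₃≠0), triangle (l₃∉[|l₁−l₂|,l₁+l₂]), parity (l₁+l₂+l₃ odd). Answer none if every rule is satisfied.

azimuthal sum: -1 + 1 + 0 = 0  ✓
0 ≤ 5 ≤ 6 (triangle on l)  ✓
L = 3 + 3 + 5 = 11 (odd)  ✗

parity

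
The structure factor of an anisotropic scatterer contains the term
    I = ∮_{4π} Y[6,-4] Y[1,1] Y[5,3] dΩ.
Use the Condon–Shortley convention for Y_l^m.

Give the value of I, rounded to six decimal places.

Checks pass: Σm=0; 12 even; l₃=5∈[5,7].
(2·6+1)(2·1+1)(2·5+1) = 429
Δ: 2! 10! 0! / 13! → 1/858
sum: t=1:−1/14400 = -1/14400
3j²(6 1 5; 0 0 0) = Δ·Π!·Σ² = 6/143  (sign +1)
sum: t=2:+1/161280 = 1/161280
3j²(6 1 5; -4 1 3) = Δ·Π!·Σ² = 15/286  (sign +1)
combine: 4πI² = 429·6/143·15/286 = 135/143
take √, sign +1: I = 0.27409047

0.274090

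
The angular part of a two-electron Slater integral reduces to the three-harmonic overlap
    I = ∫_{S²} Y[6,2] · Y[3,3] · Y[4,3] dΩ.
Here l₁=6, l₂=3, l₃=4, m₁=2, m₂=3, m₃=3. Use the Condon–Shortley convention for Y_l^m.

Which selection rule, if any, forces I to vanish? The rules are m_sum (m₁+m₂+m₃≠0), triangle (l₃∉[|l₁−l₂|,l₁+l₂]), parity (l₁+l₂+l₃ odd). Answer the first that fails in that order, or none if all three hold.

Σmᵢ = 8  ✗
l₃∈[|l₁−l₂|,l₁+l₂]=[3,9], have l₃=4
Σlᵢ = 13 ⇒ odd

m_sum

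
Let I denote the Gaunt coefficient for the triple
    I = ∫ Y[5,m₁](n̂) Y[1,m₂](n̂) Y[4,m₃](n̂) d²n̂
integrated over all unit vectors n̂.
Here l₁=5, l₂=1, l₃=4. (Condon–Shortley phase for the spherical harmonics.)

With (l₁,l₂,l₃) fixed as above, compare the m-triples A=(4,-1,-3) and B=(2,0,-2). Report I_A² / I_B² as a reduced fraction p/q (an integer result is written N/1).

Same 5,1,4: normalisation and zero-m 3j drop out of the ratio.
A: Δ: 2! 8! 0! / 11! → 1/495; sum: t=0:+1/10080 = 1/10080; 3j²(5 1 4; 4 -1 -3) = Δ·Π!·Σ² = 4/55  (sign -1)
B: Δ: 2! 8! 0! / 11! → 1/495; sum: t=1:−1/1440 = -1/1440; 3j²(5 1 4; 2 0 -2) = Δ·Π!·Σ² = 7/165  (sign -1)
I_A²/I_B² = (4/55)/(7/165) = 12/7

12/7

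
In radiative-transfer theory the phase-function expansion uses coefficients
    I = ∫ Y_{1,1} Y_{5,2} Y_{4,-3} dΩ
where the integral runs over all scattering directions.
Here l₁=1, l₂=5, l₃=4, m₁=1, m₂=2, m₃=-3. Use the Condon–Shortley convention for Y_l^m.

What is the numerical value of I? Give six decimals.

Rules hold: Σm=0, L=10 even, 4≤4≤6.
N = 3·11·9 = 297
Δ = 2!·0!·8!/11! = 1/495
Racah Σ t=1..1: t=1:−1/576 = -1/576
⇒ 3j(1 5 4; 0 0 0)² = 5/99, sgn -1
Racah Σ t=0..0: t=0:+1/10080 = 1/10080
⇒ 3j(1 5 4; 1 2 -3)² = 1/165, sgn -1
4πI² = N·(3j₀)²·(3jₘ)² = 1/11
I = +1·√(0.0909091/4π) = 0.08505478

0.085055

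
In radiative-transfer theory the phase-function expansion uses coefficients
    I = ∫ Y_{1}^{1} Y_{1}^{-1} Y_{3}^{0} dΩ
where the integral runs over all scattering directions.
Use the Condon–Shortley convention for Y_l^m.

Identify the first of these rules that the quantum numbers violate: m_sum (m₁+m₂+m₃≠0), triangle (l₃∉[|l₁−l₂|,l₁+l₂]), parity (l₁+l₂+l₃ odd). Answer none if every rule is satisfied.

m₁+m₂+m₃ = 1 − 1 + 0 = 0  ✓
triangle: |1−1|=0 ≤ l₃=3 ≤ 1+1=2  ✗
parity: l₁+l₂+l₃ = 5 is odd

triangle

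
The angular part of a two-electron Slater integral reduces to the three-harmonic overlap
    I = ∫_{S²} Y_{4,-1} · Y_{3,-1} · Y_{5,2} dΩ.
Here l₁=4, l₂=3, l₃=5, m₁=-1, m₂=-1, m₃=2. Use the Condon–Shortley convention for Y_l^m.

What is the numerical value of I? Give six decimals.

Rules hold: Σm=0, L=12 even, 1≤5≤7.
N = 9·7·11 = 693
Δ = 2!·6!·4!/13! = 1/180180
Racah Σ t=0..2: t=0:+1/576 t=1:−1/144 t=2:+1/576 = -1/288
⇒ 3j(4 3 5; 0 0 0)² = 20/1001, sgn +1
Racah Σ t=0..2: t=0:+1/960 t=1:−1/288 t=2:+1/1728 = -1/540
⇒ 3j(4 3 5; -1 -1 2)² = 128/6435, sgn +1
4πI² = N·(3j₀)²·(3jₘ)² = 512/1859
I = +1·√(0.275417/4π) = 0.14804384

0.148044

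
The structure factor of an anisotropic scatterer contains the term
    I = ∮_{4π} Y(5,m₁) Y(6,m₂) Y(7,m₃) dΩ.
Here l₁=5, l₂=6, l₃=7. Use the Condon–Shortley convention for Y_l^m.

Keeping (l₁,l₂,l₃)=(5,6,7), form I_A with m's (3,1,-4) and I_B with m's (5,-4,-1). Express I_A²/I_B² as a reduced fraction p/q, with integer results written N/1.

Same 5,6,7: normalisation and zero-m 3j drop out of the ratio.
A: Δ: 4! 6! 8! / 19! → 1/174594420; sum: t=0:+1/5806080 t=1:−1/1036800 t=2:+1/2073600 = -1/3225600; 3j²(5 6 7; 3 1 -4) = Δ·Π!·Σ² = 27/4199  (sign +1)
B: Δ: 4! 6! 8! / 19! → 1/174594420; sum: t=0:+1/24883200 = 1/24883200; 3j²(5 6 7; 5 -4 -1) = Δ·Π!·Σ² = 980/138567  (sign +1)
I_A²/I_B² = (27/4199)/(980/138567) = 891/980

891/980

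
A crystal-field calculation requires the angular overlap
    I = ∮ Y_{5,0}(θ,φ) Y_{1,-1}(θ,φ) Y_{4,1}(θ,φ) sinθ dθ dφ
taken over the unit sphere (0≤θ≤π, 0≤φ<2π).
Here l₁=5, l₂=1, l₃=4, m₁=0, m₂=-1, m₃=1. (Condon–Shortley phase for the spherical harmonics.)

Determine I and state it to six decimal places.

m-sum 0 ✓  L=10 even ✓  4≤4≤6 ✓
Π(2lᵢ+1) = 11×3×9 = 297
triangle coeff Δ(5,1,4) = 1/495
Σ_t [1,1]: t=1:−1/576 = -1/576
(3j)²=5/99 [(5 1 4; 0 0 0)], sign=-1
Σ_t [0,0]: t=0:+1/1440 = 1/1440
(3j)²=2/99 [(5 1 4; 0 -1 1)], sign=-1
⇒ 4πI² = 10/33
I = (+1)√(10/33/(4π)) = 0.15528807

0.155288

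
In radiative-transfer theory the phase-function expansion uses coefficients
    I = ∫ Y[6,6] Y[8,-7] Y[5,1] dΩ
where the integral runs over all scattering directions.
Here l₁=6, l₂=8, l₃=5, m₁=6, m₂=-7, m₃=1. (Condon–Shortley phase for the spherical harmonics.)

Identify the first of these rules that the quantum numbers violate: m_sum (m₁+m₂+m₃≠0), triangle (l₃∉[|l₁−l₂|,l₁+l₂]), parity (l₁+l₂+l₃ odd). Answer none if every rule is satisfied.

parity

Σmᵢ = 0  ✓
l₃∈[|l₁−l₂|,l₁+l₂]=[2,14], have l₃=5  ✓
Σlᵢ = 19 ⇒ odd  ✗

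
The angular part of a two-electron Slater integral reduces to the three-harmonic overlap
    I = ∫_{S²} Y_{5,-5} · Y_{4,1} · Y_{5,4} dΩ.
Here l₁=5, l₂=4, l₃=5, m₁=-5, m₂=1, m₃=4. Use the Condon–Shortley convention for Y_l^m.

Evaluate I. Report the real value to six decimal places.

0.184127

m-sum 0 ✓  L=14 even ✓  1≤5≤9 ✓
Π(2lᵢ+1) = 11×9×11 = 1089
triangle coeff Δ(5,4,5) = 1/3153150
Σ_t [0,4]: t=0:+1/69120 t=1:−1/1728 t=2:+1/576 t=3:−1/1728 t=4:+1/69120 = 7/11520
(3j)²=2/143 [(5 4 5; 0 0 0)], sign=-1
Σ_t [4,4]: t=4:+1/103680 = 1/103680
(3j)²=4/143 [(5 4 5; -5 1 4)], sign=-1
⇒ 4πI² = 72/169
I = (+1)√(72/169/(4π)) = 0.18412721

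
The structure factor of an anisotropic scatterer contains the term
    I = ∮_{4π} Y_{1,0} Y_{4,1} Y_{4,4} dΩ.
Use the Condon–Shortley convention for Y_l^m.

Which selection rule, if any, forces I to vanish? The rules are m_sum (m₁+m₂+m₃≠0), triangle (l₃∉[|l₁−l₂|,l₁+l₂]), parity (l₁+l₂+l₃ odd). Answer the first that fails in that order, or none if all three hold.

Σmᵢ = 5  ✗
l₃∈[|l₁−l₂|,l₁+l₂]=[3,5], have l₃=4
Σlᵢ = 9 ⇒ odd

m_sum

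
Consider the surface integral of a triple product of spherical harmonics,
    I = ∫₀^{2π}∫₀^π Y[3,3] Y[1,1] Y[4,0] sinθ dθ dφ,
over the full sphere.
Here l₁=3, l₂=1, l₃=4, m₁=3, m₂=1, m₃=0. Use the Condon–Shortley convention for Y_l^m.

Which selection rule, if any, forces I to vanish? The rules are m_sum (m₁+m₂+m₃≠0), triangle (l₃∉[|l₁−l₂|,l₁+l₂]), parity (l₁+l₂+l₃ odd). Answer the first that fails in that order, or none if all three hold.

m₁+m₂+m₃ = 3 + 1 + 0 = 4  ✗
triangle: |3−1|=2 ≤ l₃=4 ≤ 3+1=4
parity: l₁+l₂+l₃ = 8 is even

m_sum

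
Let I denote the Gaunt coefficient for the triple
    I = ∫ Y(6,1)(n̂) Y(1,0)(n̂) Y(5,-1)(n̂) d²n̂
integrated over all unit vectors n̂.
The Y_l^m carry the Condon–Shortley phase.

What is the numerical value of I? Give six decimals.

-0.241725

Rules hold: Σm=0, L=12 even, 5≤5≤7.
N = 13·3·11 = 429
Δ = 2!·10!·0!/13! = 1/858
Racah Σ t=1..1: t=1:−1/14400 = -1/14400
⇒ 3j(6 1 5; 0 0 0)² = 6/143, sgn +1
Racah Σ t=1..1: t=1:−1/17280 = -1/17280
⇒ 3j(6 1 5; 1 0 -1)² = 35/858, sgn -1
4πI² = N·(3j₀)²·(3jₘ)² = 105/143
I = -1·√(0.734266/4π) = -0.24172507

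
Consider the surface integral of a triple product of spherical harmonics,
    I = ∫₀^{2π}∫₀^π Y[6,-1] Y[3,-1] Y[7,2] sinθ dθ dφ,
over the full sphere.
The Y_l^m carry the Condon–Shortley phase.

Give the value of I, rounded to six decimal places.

Rules hold: Σm=0, L=16 even, 3≤7≤9.
N = 13·7·15 = 1365
Δ = 2!·10!·4!/17! = 1/2042040
Racah Σ t=0..2: t=0:+1/207360 t=1:−1/57600 t=2:+1/207360 = -1/129600
⇒ 3j(6 3 7; 0 0 0)² = 168/12155, sgn +1
Racah Σ t=0..2: t=0:+1/241920 t=1:−1/103680 t=2:+1/691200 = -59/14515200
⇒ 3j(6 3 7; -1 -1 2)² = 3481/340340, sgn +1
4πI² = N·(3j₀)²·(3jₘ)² = 438606/2272985
I = +1·√(0.192965/4π) = 0.12391791

0.123918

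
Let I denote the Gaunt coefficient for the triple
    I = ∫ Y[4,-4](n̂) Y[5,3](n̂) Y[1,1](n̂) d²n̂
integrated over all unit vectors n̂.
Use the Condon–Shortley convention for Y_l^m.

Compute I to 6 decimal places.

-0.049106

Rules hold: Σm=0, L=10 even, 1≤1≤9.
N = 9·11·3 = 297
Δ = 8!·0!·2!/11! = 1/495
Racah Σ t=4..4: t=4:+1/576 = 1/576
⇒ 3j(4 5 1; 0 0 0)² = 5/99, sgn -1
Racah Σ t=8..8: t=8:+1/80640 = 1/80640
⇒ 3j(4 5 1; -4 3 1)² = 1/495, sgn +1
4πI² = N·(3j₀)²·(3jₘ)² = 1/33
I = -1·√(0.030303/4π) = -0.04910640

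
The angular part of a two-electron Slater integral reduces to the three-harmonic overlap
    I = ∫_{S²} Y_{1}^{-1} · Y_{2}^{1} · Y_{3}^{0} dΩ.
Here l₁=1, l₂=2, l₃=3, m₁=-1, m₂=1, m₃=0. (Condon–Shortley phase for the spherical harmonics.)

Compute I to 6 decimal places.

0.143048

m-sum 0 ✓  L=6 even ✓  1≤3≤3 ✓
Π(2lᵢ+1) = 3×5×7 = 105
triangle coeff Δ(1,2,3) = 1/105
Σ_t [0,0]: t=0:+1/4 = 1/4
(3j)²=3/35 [(1 2 3; 0 0 0)], sign=-1
Σ_t [0,0]: t=0:+1/12 = 1/12
(3j)²=1/35 [(1 2 3; -1 1 0)], sign=-1
⇒ 4πI² = 9/35
I = (+1)√(9/35/(4π)) = 0.14304817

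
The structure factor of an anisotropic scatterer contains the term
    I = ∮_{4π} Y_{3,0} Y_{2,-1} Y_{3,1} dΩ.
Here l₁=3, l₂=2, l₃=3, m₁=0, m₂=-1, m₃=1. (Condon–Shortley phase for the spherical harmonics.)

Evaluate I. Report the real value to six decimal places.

-0.059471

Checks pass: Σm=0; 8 even; l₃=3∈[1,5].
(2·3+1)(2·2+1)(2·3+1) = 245
Δ: 2! 4! 2! / 9! → 1/3780
sum: t=0:+1/24 t=1:−1/4 t=2:+1/24 = -1/6
3j²(3 2 3; 0 0 0) = Δ·Π!·Σ² = 4/105  (sign +1)
sum: t=0:+1/12 t=1:−1/8 = -1/24
3j²(3 2 3; 0 -1 1) = Δ·Π!·Σ² = 1/210  (sign -1)
combine: 4πI² = 245·4/105·1/210 = 2/45
take √, sign -1: I = -0.05947080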